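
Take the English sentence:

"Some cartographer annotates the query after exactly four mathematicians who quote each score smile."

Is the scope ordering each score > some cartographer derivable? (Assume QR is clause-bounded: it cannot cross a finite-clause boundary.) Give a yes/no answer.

The target quantifier *each score* is part of the relative clause *who quote each score*, which is itself inside the adjunct *after exactly four mathematicians who quote each score smile*.
The quantifier would have to escape first the RC and then the adjunct — two independent island violations.
So the wide-scope reading for *each score* is blocked.

No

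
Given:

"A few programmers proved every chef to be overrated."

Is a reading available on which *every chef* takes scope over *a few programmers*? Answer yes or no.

This is an ECM construction: *every chef* is the infinitival subject, Case-marked by the matrix verb, and the infinitive is transparent for QR.
Clause-internal QR can adjoin the lower DP above the subject, yielding the inverse reading.
So *every chef* > *a few programmers* is among the available readings.

Yes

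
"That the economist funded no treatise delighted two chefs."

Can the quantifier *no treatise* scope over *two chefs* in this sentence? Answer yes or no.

No

*no treatise* occurs within the sentential subject *that the economist funded no treatise*.
Subjects — clausal subjects included — are islands for extraction, and QR is no exception.
The ordering *no treatise* > *two chefs* is therefore underivable.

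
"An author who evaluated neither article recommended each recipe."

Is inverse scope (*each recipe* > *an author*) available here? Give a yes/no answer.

Although the sentence contains a relative clause (*who evaluated neither article*), *each recipe* is outside it, in the matrix VP.
Since no island is crossed, the inverse ordering is licensed alongside surface scope.

Yes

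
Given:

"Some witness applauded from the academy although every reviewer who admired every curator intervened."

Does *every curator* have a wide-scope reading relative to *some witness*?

No

*every curator* is embedded in the relative clause *who admired every curator*, which is itself inside the adjunct *although every reviewer who admired every curator intervened*.
Even if one barrier were somehow void, the other would still block QR.
So *every curator* cannot raise to a position above *some witness*.
(Only the surface reading survives: one fixed witness with respect to all the relevant curators.)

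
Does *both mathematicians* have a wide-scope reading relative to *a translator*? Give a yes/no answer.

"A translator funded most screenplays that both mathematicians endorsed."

The DP *both mathematicians* is contained in the relative clause *that both mathematicians endorsed* modifying *most screenplays*.
Relative clauses are scope islands: a quantifier cannot QR out of a relative clause to take scope in the matrix clause.
Hence only narrow scope for *both mathematicians* (under *a translator*) survives.

No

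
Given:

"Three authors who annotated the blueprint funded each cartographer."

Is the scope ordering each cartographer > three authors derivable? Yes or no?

Although the sentence contains a relative clause (*who annotated the blueprint*), *each cartographer* is outside it, in the matrix VP.
Nothing blocks QR of the lower DP to a position above the higher one, so inverse scope is available.

Yes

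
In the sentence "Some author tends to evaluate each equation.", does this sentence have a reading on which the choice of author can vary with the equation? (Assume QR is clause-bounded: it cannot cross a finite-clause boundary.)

Yes

The paraphrase describes the scope ordering *each equation* > *some author*.
Raising constructions are monoclausal for scope purposes; *each equation* is not separated from *some author* by any island.
No island intervenes, so both surface and inverse scope are derivable.
So *each equation* > *some author* is among the available readings.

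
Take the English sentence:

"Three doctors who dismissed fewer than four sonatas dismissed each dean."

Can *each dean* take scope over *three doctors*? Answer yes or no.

Yes

The relative clause *who dismissed fewer than four sonatas* modifies *three doctors*, but *each dean* is not inside that relative clause — it is an argument of the matrix verb.
Ordinary QR to a clause-peripheral position gives the wide-scope LF for the lower DP.
The sentence is scopally ambiguous between *three doctors* > *each dean* and *each dean* > *three doctors*.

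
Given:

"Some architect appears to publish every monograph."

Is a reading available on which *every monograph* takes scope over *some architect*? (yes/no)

The matrix predicate is a raising verb, whose infinitival complement is not a scope island — *every monograph* can QR into the matrix clause.
Nothing blocks QR of the lower DP to a position above the higher one, so inverse scope is available.
So *every monograph* > *some architect* is among the available readings.

Yes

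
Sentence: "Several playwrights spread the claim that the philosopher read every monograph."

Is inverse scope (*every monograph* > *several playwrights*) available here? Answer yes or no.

No

*every monograph* occurs within the complex NP *the claim that the philosopher read every monograph*.
The complex NP is opaque for QR — the quantifier is frozen inside the noun's complement.
There is no licit LF on which *every monograph* c-commands *several playwrights*.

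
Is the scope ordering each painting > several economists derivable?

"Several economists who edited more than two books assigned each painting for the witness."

Yes

*each painting* is a matrix argument; only *several economists* is modified by the relative clause *who edited more than two books*, so the RC island is irrelevant to the target quantifier.
QR within a single clause is free, so the lower quantifier may take scope over the higher one.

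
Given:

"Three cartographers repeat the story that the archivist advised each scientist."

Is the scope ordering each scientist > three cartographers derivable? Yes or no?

No

The target quantifier *each scientist* is part of the complex NP *the story that the archivist advised each scientist*.
A that-clause complement to a noun is an island; QR cannot cross the NP boundary.
Hence only narrow scope for *each scientist* (under *three cartographers*) survives.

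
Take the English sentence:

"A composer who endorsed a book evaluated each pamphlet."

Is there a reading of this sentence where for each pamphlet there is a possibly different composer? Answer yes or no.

The paraphrase describes the scope ordering *each pamphlet* > *a composer*.
The RC *who endorsed a book* is an island, but *each pamphlet* is not inside it — it is the matrix object, a clausemate of *a composer*.
QR within a single clause is free, so the lower quantifier may take scope over the higher one.
Both orderings are possible: *a composer* > *each pamphlet* and *each pamphlet* > *a composer*.

Yes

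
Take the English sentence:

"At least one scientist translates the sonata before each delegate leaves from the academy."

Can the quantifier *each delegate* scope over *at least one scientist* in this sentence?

*each delegate* is embedded in the adjunct clause *before each delegate leaves from the academy*.
Adjunct clauses are scope islands: a quantifier inside an adjunct cannot raise into the matrix clause.
*each delegate* is confined to the island and cannot take scope over *at least one scientist*.

No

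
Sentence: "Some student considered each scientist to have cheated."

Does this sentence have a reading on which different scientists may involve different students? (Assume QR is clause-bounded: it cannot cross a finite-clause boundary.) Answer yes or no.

Yes

This is the *each scientist* > *some student* reading.
This is an ECM construction: *each scientist* is the infinitival subject, Case-marked by the matrix verb, and the infinitive is transparent for QR.
Since no island is crossed, the inverse ordering is licensed alongside surface scope.
So *each scientist* > *some student* is among the available readings.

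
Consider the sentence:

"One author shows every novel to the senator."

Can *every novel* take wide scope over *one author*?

Both DPs are arguments of the same predicate; there is no clause or island boundary between them.
No island intervenes, so both surface and inverse scope are derivable.
Both orderings are possible: *one author* > *every novel* and *every novel* > *one author*.

Yes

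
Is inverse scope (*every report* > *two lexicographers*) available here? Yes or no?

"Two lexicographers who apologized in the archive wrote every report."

Although the sentence contains a relative clause (*who apologized in the archive*), *every report* is outside it, in the matrix VP.
With no island boundary between them, the object can take inverse scope over the subject via ordinary QR within the clause.

Yes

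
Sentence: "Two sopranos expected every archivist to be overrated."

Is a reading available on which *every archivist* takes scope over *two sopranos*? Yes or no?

Yes

The ECM infinitive is scope-transparent — *every archivist* is free to raise above *two sopranos*.
No island intervenes, so both surface and inverse scope are derivable.
Both orderings are possible: *two sopranos* > *every archivist* and *every archivist* > *two sopranos*.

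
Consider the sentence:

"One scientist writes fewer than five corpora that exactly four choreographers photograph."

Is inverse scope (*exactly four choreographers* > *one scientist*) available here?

No

Structurally, *exactly four choreographers* is inside the relative clause *that exactly four choreographers photograph* modifying *fewer than five corpora*.
Relative clauses block scope extraction: QR cannot target a position outside the modified NP.
So *exactly four choreographers* cannot raise to a position above *one scientist*.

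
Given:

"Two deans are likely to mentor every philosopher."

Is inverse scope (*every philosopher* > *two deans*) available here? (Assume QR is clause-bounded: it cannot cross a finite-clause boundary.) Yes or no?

*every philosopher* is inside a raising infinitive, which is transparent to QR (no CP barrier), so it behaves as a matrix argument.
Nothing blocks QR of the lower DP to a position above the higher one, so inverse scope is available.

Yes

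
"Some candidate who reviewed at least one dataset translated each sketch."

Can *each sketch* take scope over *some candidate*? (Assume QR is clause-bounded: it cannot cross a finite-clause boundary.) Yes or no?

The RC *who reviewed at least one dataset* is an island, but *each sketch* is not inside it — it is the matrix object, a clausemate of *some candidate*.
No island intervenes, so both surface and inverse scope are derivable.

Yes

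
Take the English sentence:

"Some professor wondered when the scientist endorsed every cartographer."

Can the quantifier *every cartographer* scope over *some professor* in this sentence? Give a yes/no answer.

No

The DP *every cartographer* is contained in the embedded question *when the scientist endorsed every cartographer*.
Embedded wh-clauses are opaque for QR, so the quantifier stays inside the question.
So *every cartographer* cannot raise high enough to outscope *some professor*; only the surface ordering *some professor* > *every cartographer* is available.
(Only the surface reading survives: one fixed professor with respect to all the relevant cartographers.)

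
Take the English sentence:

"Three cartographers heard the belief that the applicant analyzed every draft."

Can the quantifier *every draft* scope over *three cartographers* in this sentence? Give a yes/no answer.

No

Structurally, *every draft* is inside the complex NP *the belief that the applicant analyzed every draft*.
Noun-complement clauses are scope islands (the Complex NP Constraint): a quantifier inside one cannot scope into the matrix.
So *every draft* cannot raise to a position above *three cartographers*.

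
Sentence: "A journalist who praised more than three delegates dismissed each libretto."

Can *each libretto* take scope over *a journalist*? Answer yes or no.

*each libretto* sits in the matrix clause, not in the relative clause on *a journalist*.
Ordinary QR to a clause-peripheral position gives the wide-scope LF for the lower DP.
Both orderings are possible: *a journalist* > *each libretto* and *each libretto* > *a journalist*.

Yes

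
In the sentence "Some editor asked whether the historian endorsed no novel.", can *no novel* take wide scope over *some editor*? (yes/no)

No

The DP *no novel* is contained in the embedded question *whether the historian endorsed no novel*.
An indirect question is a wh-island; the filled [Spec,CP] blocks QR across the CP edge.
*no novel* is confined to the island and cannot take scope over *some editor*.
(Only the surface reading survives: one fixed editor with respect to all the relevant novels.)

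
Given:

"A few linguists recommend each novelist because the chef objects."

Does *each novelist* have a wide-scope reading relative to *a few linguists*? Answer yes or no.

Yes

*each novelist* is a matrix argument; the adjunct is an island but the target quantifier is outside it.
Clause-internal QR can adjoin the lower DP above the subject, yielding the inverse reading.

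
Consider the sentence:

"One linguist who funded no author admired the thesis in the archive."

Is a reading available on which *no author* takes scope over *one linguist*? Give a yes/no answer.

*no author* occurs within the relative clause *who funded no author*.
The relative clause forms an island for QR, so the quantifier is confined to the head noun's restrictor.
*no author* is confined to the island and cannot take scope over *one linguist*.

No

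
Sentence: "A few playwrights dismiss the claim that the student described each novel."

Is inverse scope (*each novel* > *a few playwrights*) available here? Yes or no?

*each novel* sits inside the complex NP *the claim that the student described each novel*.
Since the clause is the complement of a nominal head, the CNPC blocks scope extraction.
*each novel* is confined to the island and cannot take scope over *a few playwrights*.

No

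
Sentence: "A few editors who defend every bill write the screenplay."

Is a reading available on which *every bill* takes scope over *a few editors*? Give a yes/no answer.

*every bill* is embedded in the relative clause *who defend every bill*.
QR out of a relative clause is ruled out by the relative-clause island constraint.
The inverse ordering *every bill* > *a few editors* is therefore underivable.

No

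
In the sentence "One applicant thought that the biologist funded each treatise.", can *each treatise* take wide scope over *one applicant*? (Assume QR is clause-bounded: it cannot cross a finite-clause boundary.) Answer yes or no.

No

*each treatise* sits inside the finite complement clause *that the biologist funded each treatise*.
Finite CP is the ceiling for QR here, by assumption.
So the wide-scope reading for *each treatise* is blocked.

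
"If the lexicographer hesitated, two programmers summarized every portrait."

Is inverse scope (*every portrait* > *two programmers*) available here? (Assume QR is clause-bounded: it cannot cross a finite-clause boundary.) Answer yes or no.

*every portrait* is a matrix argument; the adjunct is an island but the target quantifier is outside it.
With no island boundary between them, the object can take inverse scope over the subject via ordinary QR within the clause.
Both orderings are possible: *two programmers* > *every portrait* and *every portrait* > *two programmers*.

Yes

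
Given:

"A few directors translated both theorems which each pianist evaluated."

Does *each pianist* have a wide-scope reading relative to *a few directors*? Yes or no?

*each pianist* sits inside the relative clause *which each pianist evaluated* modifying *both theorems*.
A relative clause is a scope island — quantifier raising cannot cross its boundary.
The inverse ordering *each pianist* > *a few directors* is therefore underivable.

No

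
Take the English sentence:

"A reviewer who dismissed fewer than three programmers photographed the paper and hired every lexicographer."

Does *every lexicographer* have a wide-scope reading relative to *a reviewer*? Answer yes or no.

*every lexicographer* is embedded in one conjunct of the coordinate structure (*hired every lexicographer*).
Coordinate structures are islands for non-across-the-board movement, QR included.
*every lexicographer* > *a reviewer* would require crossing that boundary, which is illicit.

No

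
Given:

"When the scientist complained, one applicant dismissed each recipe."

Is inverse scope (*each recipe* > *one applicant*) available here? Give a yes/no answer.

Yes

The adjunct clause does not contain *each recipe*, which is the matrix object.
No island intervenes, so both surface and inverse scope are derivable.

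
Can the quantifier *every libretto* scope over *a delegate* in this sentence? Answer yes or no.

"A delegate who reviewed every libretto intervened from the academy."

The DP *every libretto* is contained in the relative clause *who reviewed every libretto*.
QR out of a relative clause is ruled out by the relative-clause island constraint.
*every libretto* > *a delegate* would require crossing that boundary, which is illicit.
(Only the surface reading survives: one fixed delegate with respect to all the relevant librettos.)

No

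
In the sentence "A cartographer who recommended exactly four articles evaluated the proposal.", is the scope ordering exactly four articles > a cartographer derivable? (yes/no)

No

The target quantifier *exactly four articles* is part of the relative clause *who recommended exactly four articles*.
Quantifiers inside a relative clause are trapped there; the RC boundary blocks QR.
So *exactly four articles* cannot raise to a position above *a cartographer*.
(Only the surface reading survives: one fixed cartographer with respect to all the relevant articles.)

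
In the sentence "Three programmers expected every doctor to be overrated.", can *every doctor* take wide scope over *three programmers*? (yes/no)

Yes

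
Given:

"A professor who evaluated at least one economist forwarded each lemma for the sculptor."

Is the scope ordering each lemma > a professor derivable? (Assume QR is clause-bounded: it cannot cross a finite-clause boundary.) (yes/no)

*each lemma* sits in the matrix clause, not in the relative clause on *a professor*.
Ordinary QR to a clause-peripheral position gives the wide-scope LF for the lower DP.
So *each lemma* > *a professor* is among the available readings.

Yes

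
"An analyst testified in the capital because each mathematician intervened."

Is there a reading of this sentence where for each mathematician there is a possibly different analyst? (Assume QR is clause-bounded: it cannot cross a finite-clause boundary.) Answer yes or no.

The described interpretation is the *each mathematician* > *an analyst* scoping.
*each mathematician* sits inside the adjunct clause *because each mathematician intervened*.
Adverbial clauses are not L-marked, so they are barriers for QR — the quantifier cannot escape the adjunct.
There is no licit LF on which *each mathematician* c-commands *an analyst*.
(Only the surface reading survives: one fixed analyst with respect to all the relevant mathematicians.)

No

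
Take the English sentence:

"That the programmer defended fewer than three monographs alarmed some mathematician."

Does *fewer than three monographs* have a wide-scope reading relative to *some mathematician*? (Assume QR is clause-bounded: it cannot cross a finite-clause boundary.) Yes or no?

The DP *fewer than three monographs* is contained in the sentential subject *that the programmer defended fewer than three monographs*.
Sentential subjects are islands: a quantifier inside the subject clause cannot raise over the matrix predicate.
The ordering *fewer than three monographs* > *some mathematician* is therefore underivable.

No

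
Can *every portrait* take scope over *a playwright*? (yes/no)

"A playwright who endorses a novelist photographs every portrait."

The relative clause *who endorses a novelist* modifies *a playwright*, but *every portrait* is not inside that relative clause — it is an argument of the matrix verb.
Nothing blocks QR of the lower DP to a position above the higher one, so inverse scope is available.
The sentence is scopally ambiguous between *a playwright* > *every portrait* and *every portrait* > *a playwright*.

Yes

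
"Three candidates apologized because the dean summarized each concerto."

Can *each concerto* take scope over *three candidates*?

Structurally, *each concerto* is inside the adjunct clause *because the dean summarized each concerto*.
Since the clause is an adjunct (not a complement), the Adjunct Condition blocks QR across its edge.
*each concerto* is confined to the island and cannot take scope over *three candidates*.

No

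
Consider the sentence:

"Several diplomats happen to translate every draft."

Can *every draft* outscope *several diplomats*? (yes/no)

Yes

The matrix predicate is a raising verb, whose infinitival complement is not a scope island — *every draft* can QR into the matrix clause.
Since no island is crossed, the inverse ordering is licensed alongside surface scope.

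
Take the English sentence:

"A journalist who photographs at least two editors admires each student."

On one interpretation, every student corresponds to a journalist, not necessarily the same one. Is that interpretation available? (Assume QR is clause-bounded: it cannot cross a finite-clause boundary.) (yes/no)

Yes

This is the *each student* > *a journalist* reading.
*each student* sits in the matrix clause, not in the relative clause on *a journalist*.
Ordinary QR to a clause-peripheral position gives the wide-scope LF for the lower DP.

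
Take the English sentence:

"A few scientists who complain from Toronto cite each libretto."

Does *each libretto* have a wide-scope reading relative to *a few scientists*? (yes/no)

Yes

The relative clause *who complain from Toronto* modifies *a few scientists*, but *each libretto* is not inside that relative clause — it is an argument of the matrix verb.
Nothing blocks QR of the lower DP to a position above the higher one, so inverse scope is available.
Both orderings are possible: *a few scientists* > *each libretto* and *each libretto* > *a few scientists*.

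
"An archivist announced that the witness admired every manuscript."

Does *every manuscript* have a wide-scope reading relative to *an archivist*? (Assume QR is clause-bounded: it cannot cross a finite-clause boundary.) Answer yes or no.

Structurally, *every manuscript* is inside the finite complement clause *that the witness admired every manuscript*.
QR is clause-bounded, so the finite complement is a scope island for the embedded quantifier.
Hence only narrow scope for *every manuscript* (under *an archivist*) survives.

No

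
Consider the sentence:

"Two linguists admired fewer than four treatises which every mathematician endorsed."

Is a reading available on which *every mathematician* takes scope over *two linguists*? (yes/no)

*every mathematician* occurs within the relative clause *which every mathematician endorsed* modifying *fewer than four treatises*.
Quantifiers inside a relative clause are trapped there; the RC boundary blocks QR.
The inverse ordering *every mathematician* > *two linguists* is therefore underivable.

No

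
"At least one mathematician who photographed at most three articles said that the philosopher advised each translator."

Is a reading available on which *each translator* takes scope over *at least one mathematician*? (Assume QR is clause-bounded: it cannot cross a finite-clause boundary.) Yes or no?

No

*each translator* is embedded in the finite complement clause *that the philosopher advised each translator*.
Under clause-bounded QR, a quantifier in an embedded finite clause cannot raise into the matrix clause.
Hence only narrow scope for *each translator* (under *at least one mathematician*) survives.
(Only the surface reading survives: one fixed mathematician with respect to all the relevant translators.)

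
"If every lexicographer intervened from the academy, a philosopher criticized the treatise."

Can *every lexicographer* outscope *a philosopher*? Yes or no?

*every lexicographer* occurs within the adjunct clause *if every lexicographer intervened from the academy*.
Adverbial clauses are not L-marked, so they are barriers for QR — the quantifier cannot escape the adjunct.
*every lexicographer* is confined to the island and cannot take scope over *a philosopher*.

No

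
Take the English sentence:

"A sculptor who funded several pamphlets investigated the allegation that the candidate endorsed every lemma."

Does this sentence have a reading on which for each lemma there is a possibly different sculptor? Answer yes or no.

The described interpretation is the *every lemma* > *a sculptor* scoping.
*every lemma* is embedded in the complex NP *the allegation that the candidate endorsed every lemma*.
The complex NP is opaque for QR — the quantifier is frozen inside the noun's complement.
The inverse ordering *every lemma* > *a sculptor* is therefore underivable.

No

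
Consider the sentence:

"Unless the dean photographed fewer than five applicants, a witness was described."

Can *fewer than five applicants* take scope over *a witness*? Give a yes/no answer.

*fewer than five applicants* is embedded in the adjunct clause *unless the dean photographed fewer than five applicants*.
Since the clause is an adjunct (not a complement), the Adjunct Condition blocks QR across its edge.
So the wide-scope reading for *fewer than five applicants* is blocked.

No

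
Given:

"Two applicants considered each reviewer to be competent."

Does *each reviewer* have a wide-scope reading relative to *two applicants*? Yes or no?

The ECM infinitive is scope-transparent — *each reviewer* is free to raise above *two applicants*.
No island intervenes, so both surface and inverse scope are derivable.

Yes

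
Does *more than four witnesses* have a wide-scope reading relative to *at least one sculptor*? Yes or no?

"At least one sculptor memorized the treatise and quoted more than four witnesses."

The DP *more than four witnesses* is contained in one conjunct of the coordinate structure (*quoted more than four witnesses*).
Asymmetric QR out of one conjunct violates the Coordinate Structure Constraint.
*more than four witnesses* > *at least one sculptor* would require crossing that boundary, which is illicit.

No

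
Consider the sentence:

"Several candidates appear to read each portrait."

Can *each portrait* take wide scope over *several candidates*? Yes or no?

The matrix predicate is a raising verb, whose infinitival complement is not a scope island — *each portrait* can QR into the matrix clause.
Ordinary QR to a clause-peripheral position gives the wide-scope LF for the lower DP.

Yes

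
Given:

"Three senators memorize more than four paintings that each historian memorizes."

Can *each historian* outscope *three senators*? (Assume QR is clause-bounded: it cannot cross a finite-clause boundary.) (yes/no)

Structurally, *each historian* is inside the relative clause *that each historian memorizes* modifying *more than four paintings*.
Quantifiers inside a relative clause are trapped there; the RC boundary blocks QR.
The inverse ordering *each historian* > *three senators* is therefore underivable.

No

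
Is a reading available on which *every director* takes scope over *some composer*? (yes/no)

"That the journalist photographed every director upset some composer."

*every director* occurs within the sentential subject *that the journalist photographed every director*.
The subject-island constraint blocks QR out of a clausal subject.
*every director* is confined to the island and cannot take scope over *some composer*.

No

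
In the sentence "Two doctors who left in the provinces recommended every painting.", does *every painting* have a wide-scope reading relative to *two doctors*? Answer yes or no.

Yes

The relative clause *who left in the provinces* modifies *two doctors*, but *every painting* is not inside that relative clause — it is an argument of the matrix verb.
No island intervenes, so both surface and inverse scope are derivable.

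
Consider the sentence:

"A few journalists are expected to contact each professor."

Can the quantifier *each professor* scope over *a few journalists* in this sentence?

Yes

*each professor* is inside a raising infinitive, which is transparent to QR (no CP barrier), so it behaves as a matrix argument.
With no island boundary between them, the object can take inverse scope over the subject via ordinary QR within the clause.
The sentence is scopally ambiguous between *a few journalists* > *each professor* and *each professor* > *a few journalists*.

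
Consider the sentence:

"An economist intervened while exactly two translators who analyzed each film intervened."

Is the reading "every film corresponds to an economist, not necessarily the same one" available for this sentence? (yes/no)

No

The described interpretation is the *each film* > *an economist* scoping.
The DP *each film* is contained in the relative clause *who analyzed each film*, which is itself inside the adjunct *while exactly two translators who analyzed each film intervened*.
Nested islands: the RC island is itself inside an adjunct island, so wide scope is doubly excluded.
So *each film* cannot raise high enough to outscope *an economist*; only the surface ordering *an economist* > *each film* is available.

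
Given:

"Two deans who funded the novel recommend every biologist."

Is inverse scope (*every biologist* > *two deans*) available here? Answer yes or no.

*every biologist* sits in the matrix clause, not in the relative clause on *two deans*.
Clause-internal QR can adjoin the lower DP above the subject, yielding the inverse reading.
Both orderings are possible: *two deans* > *every biologist* and *every biologist* > *two deans*.

Yes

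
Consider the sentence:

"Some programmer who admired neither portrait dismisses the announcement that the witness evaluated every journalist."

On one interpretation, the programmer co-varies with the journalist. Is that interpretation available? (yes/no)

No

The described interpretation is the *every journalist* > *some programmer* scoping.
The target quantifier *every journalist* is part of the complex NP *the announcement that the witness evaluated every journalist*.
Since the clause is the complement of a nominal head, the CNPC blocks scope extraction.
So *every journalist* cannot raise high enough to outscope *some programmer*; only the surface ordering *some programmer* > *every journalist* is available.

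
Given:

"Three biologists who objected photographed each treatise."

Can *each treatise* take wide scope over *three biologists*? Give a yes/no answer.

*each treatise* is a matrix argument; only *three biologists* is modified by the relative clause *who objected*, so the RC island is irrelevant to the target quantifier.
No island intervenes, so both surface and inverse scope are derivable.

Yes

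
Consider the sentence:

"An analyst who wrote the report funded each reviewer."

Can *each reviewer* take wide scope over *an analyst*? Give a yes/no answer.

The relative clause *who wrote the report* modifies *an analyst*, but *each reviewer* is not inside that relative clause — it is an argument of the matrix verb.
Nothing blocks QR of the lower DP to a position above the higher one, so inverse scope is available.
So *each reviewer* > *an analyst* is among the available readings.

Yes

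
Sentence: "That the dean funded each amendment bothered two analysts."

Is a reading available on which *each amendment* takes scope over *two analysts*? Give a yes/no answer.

Structurally, *each amendment* is inside the sentential subject *that the dean funded each amendment*.
The subject-island constraint blocks QR out of a clausal subject.
The ordering *each amendment* > *two analysts* is therefore underivable.

No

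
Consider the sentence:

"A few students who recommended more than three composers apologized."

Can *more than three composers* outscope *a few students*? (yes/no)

No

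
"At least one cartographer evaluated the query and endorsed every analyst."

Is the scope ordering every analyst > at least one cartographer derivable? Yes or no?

Structurally, *every analyst* is inside one conjunct of the coordinate structure (*endorsed every analyst*).
A quantifier cannot raise out of one conjunct of a coordination across the whole coordinate structure — the CSC applies to QR.
There is no licit LF on which *every analyst* c-commands *at least one cartographer*.

No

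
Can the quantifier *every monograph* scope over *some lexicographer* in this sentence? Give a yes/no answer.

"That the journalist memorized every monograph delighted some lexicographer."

No

*every monograph* occurs within the sentential subject *that the journalist memorized every monograph*.
The Sentential Subject Constraint rules out raising the quantifier out of the that-clause subject.
The ordering *every monograph* > *some lexicographer* is therefore underivable.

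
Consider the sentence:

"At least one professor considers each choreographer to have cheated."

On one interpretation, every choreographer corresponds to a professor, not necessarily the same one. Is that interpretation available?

Yes

This is the *each choreographer* > *at least one professor* reading.
This is an ECM construction: *each choreographer* is the infinitival subject, Case-marked by the matrix verb, and the infinitive is transparent for QR.
Nothing blocks QR of the lower DP to a position above the higher one, so inverse scope is available.
The sentence is scopally ambiguous between *at least one professor* > *each choreographer* and *each choreographer* > *at least one professor*.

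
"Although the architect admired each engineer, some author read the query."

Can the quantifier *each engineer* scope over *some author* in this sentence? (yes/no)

No

*each engineer* sits inside the adjunct clause *although the architect admired each engineer*.
Adverbial clauses are not L-marked, so they are barriers for QR — the quantifier cannot escape the adjunct.
There is no licit LF on which *each engineer* c-commands *some author*.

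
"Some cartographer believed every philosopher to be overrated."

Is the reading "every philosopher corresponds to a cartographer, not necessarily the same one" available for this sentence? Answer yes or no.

The described interpretation is the *every philosopher* > *some cartographer* scoping.
ECM infinitives lack a CP barrier, so *every philosopher* can QR over the matrix subject *some cartographer*.
Ordinary QR to a clause-peripheral position gives the wide-scope LF for the lower DP.

Yes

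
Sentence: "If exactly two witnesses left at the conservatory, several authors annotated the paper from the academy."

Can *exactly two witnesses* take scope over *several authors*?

No

*exactly two witnesses* sits inside the adjunct clause *if exactly two witnesses left at the conservatory*.
Since the clause is an adjunct (not a complement), the Adjunct Condition blocks QR across its edge.
There is no licit LF on which *exactly two witnesses* c-commands *several authors*.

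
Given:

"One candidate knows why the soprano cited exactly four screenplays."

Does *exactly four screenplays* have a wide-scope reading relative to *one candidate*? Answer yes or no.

No

*exactly four screenplays* sits inside the embedded question *why the soprano cited exactly four screenplays*.
Embedded questions are wh-islands: a quantifier inside an indirect question cannot QR into the matrix clause.
*exactly four screenplays* > *one candidate* would require crossing that boundary, which is illicit.
(Only the surface reading survives: one fixed candidate with respect to all the relevant screenplays.)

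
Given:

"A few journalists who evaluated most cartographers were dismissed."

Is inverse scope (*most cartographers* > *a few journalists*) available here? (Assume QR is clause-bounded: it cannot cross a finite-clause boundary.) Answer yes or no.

*most cartographers* sits inside the relative clause *who evaluated most cartographers*.
The relative clause forms an island for QR, so the quantifier is confined to the head noun's restrictor.
The inverse ordering *most cartographers* > *a few journalists* is therefore underivable.

No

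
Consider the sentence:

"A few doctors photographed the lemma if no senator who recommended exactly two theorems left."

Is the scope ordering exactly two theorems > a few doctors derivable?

Structurally, *exactly two theorems* is inside the relative clause *who recommended exactly two theorems*, which is itself inside the adjunct *if no senator who recommended exactly two theorems left*.
The quantifier would have to escape first the RC and then the adjunct — two independent island violations.
So the wide-scope reading for *exactly two theorems* is blocked.

No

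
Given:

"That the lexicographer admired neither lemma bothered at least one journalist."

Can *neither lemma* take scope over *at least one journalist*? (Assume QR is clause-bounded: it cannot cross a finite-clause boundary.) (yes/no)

No

The DP *neither lemma* is contained in the sentential subject *that the lexicographer admired neither lemma*.
Clausal subjects are scope islands; QR from inside the subject into the matrix is barred.
The ordering *neither lemma* > *at least one journalist* is therefore underivable.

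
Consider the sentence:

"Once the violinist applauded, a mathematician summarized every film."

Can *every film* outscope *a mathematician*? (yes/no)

Yes

Although there is an adjunct clause, *every film* is in the main clause, not inside the adjunct.
QR within a single clause is free, so the lower quantifier may take scope over the higher one.
So *every film* > *a mathematician* is among the available readings.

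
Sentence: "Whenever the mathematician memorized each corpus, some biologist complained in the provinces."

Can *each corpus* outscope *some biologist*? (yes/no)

No

*each corpus* is embedded in the adjunct clause *whenever the mathematician memorized each corpus*.
Adjunct clauses are scope islands: a quantifier inside an adjunct cannot raise into the matrix clause.
*each corpus* > *some biologist* would require crossing that boundary, which is illicit.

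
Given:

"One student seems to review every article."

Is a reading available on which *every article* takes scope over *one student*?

*every article* is the object of the infinitival complement of a raising predicate; raising infinitives are transparent for QR, so the two DPs are in effect clausemates.
No island intervenes, so both surface and inverse scope are derivable.

Yes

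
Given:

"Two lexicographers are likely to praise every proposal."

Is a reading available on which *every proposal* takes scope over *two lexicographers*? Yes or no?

The matrix predicate is a raising verb, whose infinitival complement is not a scope island — *every proposal* can QR into the matrix clause.
Since no island is crossed, the inverse ordering is licensed alongside surface scope.

Yes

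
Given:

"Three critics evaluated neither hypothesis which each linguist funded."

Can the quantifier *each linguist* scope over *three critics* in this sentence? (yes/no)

No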